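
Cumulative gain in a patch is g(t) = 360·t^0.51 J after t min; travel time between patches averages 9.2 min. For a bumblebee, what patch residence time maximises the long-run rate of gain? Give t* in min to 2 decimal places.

Optimal t* satisfies g'(t*) = g(t*)/(T + t*).
g'(t) = 0.51·360·t^-0.49. Setting 0.51·360·t^-0.49 = 360·t^0.51/(9.2+t) gives 0.51(9.2+t) = t, so 0.49·t = 0.51×9.2.
t* = 0.51×9.2/0.49 = 9.576 min.

9.58 min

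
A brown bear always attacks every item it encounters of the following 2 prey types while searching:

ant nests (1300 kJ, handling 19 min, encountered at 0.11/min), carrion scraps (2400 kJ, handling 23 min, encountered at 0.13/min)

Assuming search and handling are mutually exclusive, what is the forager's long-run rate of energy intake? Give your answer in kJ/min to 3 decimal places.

R = Σλ_iE_i / (1 + Σλ_ih_i)
Numerator: 0.11×1300 + 0.13×2400 = 455
Denominator: 1 + 0.11×19 + 0.13×23 = 6.08
R = 455/6.08 = 74.84 kJ/min

74.836 kJ/min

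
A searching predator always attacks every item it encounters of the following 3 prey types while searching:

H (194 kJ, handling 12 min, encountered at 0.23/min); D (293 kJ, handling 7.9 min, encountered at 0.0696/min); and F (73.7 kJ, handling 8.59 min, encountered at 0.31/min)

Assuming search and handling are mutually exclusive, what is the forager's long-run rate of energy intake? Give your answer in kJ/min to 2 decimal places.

Energy encountered per unit search time: 0.23×194 + 0.0696×293 + 0.31×73.7 = 87.86 kJ/min.
Handling time per unit search time: 0.23×12 + 0.0696×7.9 + 0.31×8.59 = 5.973.
Rate = 87.86/(1 + 5.973) = 12.6 kJ/min.

12.60 kJ/min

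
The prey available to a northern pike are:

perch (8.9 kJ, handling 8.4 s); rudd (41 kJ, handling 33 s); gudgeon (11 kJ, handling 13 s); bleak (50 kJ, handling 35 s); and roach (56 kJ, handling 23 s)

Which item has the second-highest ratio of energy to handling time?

bleak

Profitability E/h (kJ/s): perch = 8.9/8.4 = 1.06, rudd = 41/33 = 1.24, gudgeon = 11/13 = 0.846, bleak = 50/35 = 1.43, roach = 56/23 = 2.43.
Ranked: roach > bleak > rudd > perch > gudgeon.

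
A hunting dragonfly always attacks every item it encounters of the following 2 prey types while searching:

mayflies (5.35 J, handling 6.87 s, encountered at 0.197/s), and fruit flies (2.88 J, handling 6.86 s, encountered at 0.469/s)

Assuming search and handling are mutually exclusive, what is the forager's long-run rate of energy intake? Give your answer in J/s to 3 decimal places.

R = (0.197×5.35 + 0.469×2.88) / (1 + 0.197×6.87 + 0.469×6.86) = 2.405/5.571 = 0.4317 J/s.

0.432 J/s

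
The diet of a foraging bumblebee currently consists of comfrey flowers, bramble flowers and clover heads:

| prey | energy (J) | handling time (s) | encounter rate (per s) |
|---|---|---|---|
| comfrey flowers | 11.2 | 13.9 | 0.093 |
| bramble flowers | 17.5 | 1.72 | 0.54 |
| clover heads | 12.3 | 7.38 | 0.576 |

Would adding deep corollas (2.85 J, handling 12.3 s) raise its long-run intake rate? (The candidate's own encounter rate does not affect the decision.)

No

Current rate: (0.093×11.2 + 0.54×17.5 + 0.576×12.3)/(1 + 0.093×13.9 + 0.54×1.72 + 0.576×7.38) = 2.352 J/s.
deep corollas: E/h = 2.85/12.3 = 0.2317 J/s.
0.2317 < 2.352, so adding deep corollas would lower the average — exclude it.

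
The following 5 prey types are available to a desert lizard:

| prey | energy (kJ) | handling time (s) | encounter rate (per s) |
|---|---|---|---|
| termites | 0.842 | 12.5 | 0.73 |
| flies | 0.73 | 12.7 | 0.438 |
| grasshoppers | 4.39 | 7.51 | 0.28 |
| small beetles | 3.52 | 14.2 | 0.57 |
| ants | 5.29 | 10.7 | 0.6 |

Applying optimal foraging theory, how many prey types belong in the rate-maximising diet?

Rank by E/h (kJ/s): grasshoppers 0.585, ants 0.494, small beetles 0.248, termites 0.0674, flies 0.0575. Include each in turn until the next type's E/h falls below the running intake rate.
Rate on top 1: 0.3962. ants: 0.494 > 0.3962 → include.
Rate on top 2: 0.4624. small beetles: 0.248 < 0.4624 → exclude; stop.
Optimal diet: grasshoppers, ants — 2 of 5 types.

2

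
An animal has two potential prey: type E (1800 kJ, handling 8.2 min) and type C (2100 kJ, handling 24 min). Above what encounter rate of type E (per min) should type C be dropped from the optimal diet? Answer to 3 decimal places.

Drop type C once their profitability E₂/h₂ falls below the rate achievable on type E alone: E₂/h₂ = λE₁/(1 + λh₁).
Solve for λ: λE₁h₂ = E₂(1 + λh₁) → λ(E₁h₂ − E₂h₁) = E₂ → λ = E₂/(E₁h₂ − E₂h₁).
λ = 2100/(1800×24 − 2100×8.2) = 2100/2.598e+04 = 0.08083 per min.

0.081 per min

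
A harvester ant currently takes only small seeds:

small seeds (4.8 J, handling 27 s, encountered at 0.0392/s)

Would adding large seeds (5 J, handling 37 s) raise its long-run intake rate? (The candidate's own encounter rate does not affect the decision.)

Current rate: (0.0392×4.8)/(1 + 0.0392×27) = 0.09141 J/s.
Profitability of large seeds: 5/37 = 0.1351 J/s.
0.1351 > 0.09141, so adding large seeds raises the average — include it.

Yes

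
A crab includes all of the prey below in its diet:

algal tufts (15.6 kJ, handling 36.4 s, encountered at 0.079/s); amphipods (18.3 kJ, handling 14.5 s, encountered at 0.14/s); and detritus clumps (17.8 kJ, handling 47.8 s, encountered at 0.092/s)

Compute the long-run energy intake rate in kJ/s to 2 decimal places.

0.53 kJ/s

R = Σλ_iE_i / (1 + Σλ_ih_i)
Numerator: 0.079×15.6 + 0.14×18.3 + 0.092×17.8 = 5.432
Denominator: 1 + 0.079×36.4 + 0.14×14.5 + 0.092×47.8 = 10.3
R = 5.432/10.3 = 0.5272 kJ/s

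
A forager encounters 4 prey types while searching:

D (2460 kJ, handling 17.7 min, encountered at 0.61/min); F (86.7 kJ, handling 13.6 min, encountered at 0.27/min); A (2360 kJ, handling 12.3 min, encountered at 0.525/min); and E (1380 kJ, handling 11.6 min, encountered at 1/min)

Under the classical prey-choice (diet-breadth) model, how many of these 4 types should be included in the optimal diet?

1

E/h in descending order: A 192, D 139, E 119, F 6.38 kJ/min. The optimal diet is the largest prefix of this list for which every included type satisfies E_i/h_i > R on the types above it.
Rate on top 1: 166.1. D: 139 < 166.1 → exclude; stop.
Optimal diet: A — 1 of 4 types.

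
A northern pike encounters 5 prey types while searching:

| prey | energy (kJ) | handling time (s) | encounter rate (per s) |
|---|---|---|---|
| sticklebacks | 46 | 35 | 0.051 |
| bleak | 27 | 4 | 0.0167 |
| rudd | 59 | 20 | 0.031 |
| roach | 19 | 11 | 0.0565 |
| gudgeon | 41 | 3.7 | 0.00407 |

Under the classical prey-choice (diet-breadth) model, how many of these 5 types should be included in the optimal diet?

4

Rank by E/h (kJ/s): gudgeon 11.1, bleak 6.75, rudd 2.95, roach 1.73, sticklebacks 1.31. Include each in turn until the next type's E/h falls below the running intake rate.
Rate on top 1: 0.1644. bleak: 6.75 > 0.1644 → include.
Rate on top 2: 0.571. rudd: 2.95 > 0.571 → include.
Rate on top 3: 1.438. roach: 1.73 > 1.438 → include.
Rate on top 4: 1.515. sticklebacks: 1.31 < 1.515 → exclude; stop.
Optimal diet: gudgeon, bleak, rudd, roach — 4 of 5 types.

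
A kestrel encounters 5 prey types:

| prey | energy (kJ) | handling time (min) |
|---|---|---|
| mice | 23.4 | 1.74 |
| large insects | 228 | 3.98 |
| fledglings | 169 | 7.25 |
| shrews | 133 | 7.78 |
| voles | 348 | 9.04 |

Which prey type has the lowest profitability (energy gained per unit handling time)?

mice

Profitability E/h (kJ/min): mice = 23.4/1.74 = 13.4, large insects = 228/3.98 = 57.3, fledglings = 169/7.25 = 23.3, shrews = 133/7.78 = 17.1, voles = 348/9.04 = 38.5.
Ranked: large insects > voles > fledglings > shrews > mice.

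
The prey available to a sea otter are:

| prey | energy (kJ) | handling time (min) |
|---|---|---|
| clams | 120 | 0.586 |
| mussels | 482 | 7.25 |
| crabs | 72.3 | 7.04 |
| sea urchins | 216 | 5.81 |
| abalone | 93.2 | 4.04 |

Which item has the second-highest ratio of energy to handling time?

mussels

Profitability E/h (kJ/min): clams = 120/0.586 = 205, mussels = 482/7.25 = 66.5, crabs = 72.3/7.04 = 10.3, sea urchins = 216/5.81 = 37.2, abalone = 93.2/4.04 = 23.1.
Ranked: clams > mussels > sea urchins > abalone > crabs.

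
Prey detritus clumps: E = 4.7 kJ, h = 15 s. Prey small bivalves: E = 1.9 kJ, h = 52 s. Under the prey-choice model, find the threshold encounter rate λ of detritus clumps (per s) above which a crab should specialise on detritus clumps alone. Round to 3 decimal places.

0.009 per s

The zero-one rule: include small bivalves iff E₂/h₂ > λE₁/(1+λh₁). Equality gives the switch point.
λE₁h₂ = E₂ + λE₂h₁ ⇒ λ = E₂/(E₁h₂ − E₂h₁) = 1.9/(244.4 − 28.5) = 0.0088 per s.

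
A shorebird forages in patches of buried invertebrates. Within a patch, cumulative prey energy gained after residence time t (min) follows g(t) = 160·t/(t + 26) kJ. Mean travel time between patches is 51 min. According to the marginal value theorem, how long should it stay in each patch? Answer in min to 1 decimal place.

36.4 min

By the marginal value theorem, leave when the instantaneous gain rate g'(t) equals the habitat-wide average g(t)/(T + t).
g'(t) = 160·26/(t + 26)². Setting 160·26/(t+26)² = 160t/[(t+26)(51+t)] gives 26(51+t) = t(t+26), so t² = 26×51 = 1326.
t* = √1326 = 36.41 min.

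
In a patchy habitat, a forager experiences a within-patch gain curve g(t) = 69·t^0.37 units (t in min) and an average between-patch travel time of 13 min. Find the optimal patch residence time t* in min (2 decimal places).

By the marginal value theorem, leave when the instantaneous gain rate g'(t) equals the habitat-wide average g(t)/(T + t).
g'(t) = 0.37·69·t^-0.63. Setting 0.37·69·t^-0.63 = 69·t^0.37/(13+t) gives 0.37(13+t) = t, so 0.63·t = 0.37×13.
t* = 0.37×13/0.63 = 7.635 min.

7.63 min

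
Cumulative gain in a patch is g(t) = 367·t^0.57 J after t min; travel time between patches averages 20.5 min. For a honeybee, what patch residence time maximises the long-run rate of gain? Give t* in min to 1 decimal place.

27.2 min

Optimal t* satisfies g'(t*) = g(t*)/(T + t*).
g'(t) = 0.57·367·t^-0.43. Setting 0.57·367·t^-0.43 = 367·t^0.57/(20.5+t) gives 0.57(20.5+t) = t, so 0.43·t = 0.57×20.5.
t* = 0.57×20.5/0.43 = 27.17 min.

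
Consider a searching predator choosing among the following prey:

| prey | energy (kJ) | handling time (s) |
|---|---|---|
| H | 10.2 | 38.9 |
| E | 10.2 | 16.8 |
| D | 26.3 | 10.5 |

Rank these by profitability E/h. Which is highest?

D

In descending order of E/h:
D: 26.3/10.5 = 2.5 kJ/s
E: 10.2/16.8 = 0.607 kJ/s
H: 10.2/38.9 = 0.262 kJ/s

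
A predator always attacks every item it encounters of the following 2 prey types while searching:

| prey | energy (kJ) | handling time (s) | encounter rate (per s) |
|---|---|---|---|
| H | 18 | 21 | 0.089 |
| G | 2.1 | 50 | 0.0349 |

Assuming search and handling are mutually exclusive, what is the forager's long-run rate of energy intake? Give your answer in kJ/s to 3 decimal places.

R = (0.089×18 + 0.0349×2.1) / (1 + 0.089×21 + 0.0349×50) = 1.675/4.614 = 0.3631 kJ/s.

0.363 kJ/s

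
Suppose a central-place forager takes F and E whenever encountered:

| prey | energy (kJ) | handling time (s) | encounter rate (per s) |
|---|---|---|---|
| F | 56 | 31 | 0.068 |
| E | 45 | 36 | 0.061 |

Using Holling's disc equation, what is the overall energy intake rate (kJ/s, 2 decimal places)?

1.24 kJ/s

R = (0.068×56 + 0.061×45) / (1 + 0.068×31 + 0.061×36) = 6.553/5.304 = 1.235 kJ/s.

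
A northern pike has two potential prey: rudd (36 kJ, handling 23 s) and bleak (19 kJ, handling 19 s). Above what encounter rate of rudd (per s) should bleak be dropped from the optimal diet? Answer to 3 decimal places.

0.077 per s

The zero-one rule: include bleak iff E₂/h₂ > λE₁/(1+λh₁). Equality gives the switch point.
λE₁h₂ = E₂ + λE₂h₁ ⇒ λ = E₂/(E₁h₂ − E₂h₁) = 19/(684 − 437) = 0.07692 per s.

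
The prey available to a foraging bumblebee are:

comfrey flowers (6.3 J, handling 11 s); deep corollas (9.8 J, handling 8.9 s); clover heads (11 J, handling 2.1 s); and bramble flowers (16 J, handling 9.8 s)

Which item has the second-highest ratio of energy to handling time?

bramble flowers

Profitability E/h (J/s): comfrey flowers = 6.3/11 = 0.573, deep corollas = 9.8/8.9 = 1.1, clover heads = 11/2.1 = 5.24, bramble flowers = 16/9.8 = 1.63.
Ranked: clover heads > bramble flowers > deep corollas > comfrey flowers.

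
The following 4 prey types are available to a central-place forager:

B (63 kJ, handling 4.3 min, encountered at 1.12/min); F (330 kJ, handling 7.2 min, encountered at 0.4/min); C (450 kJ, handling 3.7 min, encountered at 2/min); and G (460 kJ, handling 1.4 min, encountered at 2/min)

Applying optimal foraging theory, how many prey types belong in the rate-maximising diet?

1

Profitabilities (E/h, kJ/min): G 329, C 122, F 45.8, B 14.7. Add prey in this order while the next type's profitability exceeds the intake rate on those already taken.
Rate on top 1: 242.1. C: 122 < 242.1 → exclude; stop.
Optimal diet: G — 1 of 4 types.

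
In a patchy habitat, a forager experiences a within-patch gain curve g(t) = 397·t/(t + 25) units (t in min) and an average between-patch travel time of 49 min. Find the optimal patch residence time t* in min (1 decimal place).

Optimal t* satisfies g'(t*) = g(t*)/(T + t*).
g'(t) = 397·25/(t + 25)². Setting 397·25/(t+25)² = 397t/[(t+25)(49+t)] gives 25(49+t) = t(t+25), so t² = 25×49 = 1225.
t* = √1225 = 35 min.

35.0 min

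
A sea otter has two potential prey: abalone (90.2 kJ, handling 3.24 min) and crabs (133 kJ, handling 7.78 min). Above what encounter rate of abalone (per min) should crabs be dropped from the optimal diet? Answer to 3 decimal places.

0.491 per min

The zero-one rule: include crabs iff E₂/h₂ > λE₁/(1+λh₁). Equality gives the switch point.
λE₁h₂ = E₂ + λE₂h₁ ⇒ λ = E₂/(E₁h₂ − E₂h₁) = 133/(701.8 − 430.9) = 0.4911 per min.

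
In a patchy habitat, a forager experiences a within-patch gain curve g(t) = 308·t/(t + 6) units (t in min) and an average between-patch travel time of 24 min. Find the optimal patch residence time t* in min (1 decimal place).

Maximise g(t)/(T+t): set derivative to zero → g'(t)(T+t) = g(t).
g'(t) = 308·6/(t + 6)². Setting 308·6/(t+6)² = 308t/[(t+6)(24+t)] gives 6(24+t) = t(t+6), so t² = 6×24 = 144.
t* = √144 = 12 min.

12.0 min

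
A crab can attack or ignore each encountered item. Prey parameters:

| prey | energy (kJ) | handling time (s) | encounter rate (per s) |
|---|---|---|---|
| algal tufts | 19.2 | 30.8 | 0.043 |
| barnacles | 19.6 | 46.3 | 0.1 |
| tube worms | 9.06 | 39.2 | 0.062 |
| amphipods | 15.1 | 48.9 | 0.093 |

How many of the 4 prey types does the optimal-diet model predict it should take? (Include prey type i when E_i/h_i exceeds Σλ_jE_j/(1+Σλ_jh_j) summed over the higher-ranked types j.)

2

Profitabilities (E/h, kJ/s): algal tufts 0.623, barnacles 0.423, amphipods 0.309, tube worms 0.231. Add prey in this order while the next type's profitability exceeds the intake rate on those already taken.
Rate on top 1: 0.3552. barnacles: 0.423 > 0.3552 → include.
Rate on top 2: 0.4006. amphipods: 0.309 < 0.4006 → exclude; stop.
Optimal diet: algal tufts, barnacles — 2 of 4 types.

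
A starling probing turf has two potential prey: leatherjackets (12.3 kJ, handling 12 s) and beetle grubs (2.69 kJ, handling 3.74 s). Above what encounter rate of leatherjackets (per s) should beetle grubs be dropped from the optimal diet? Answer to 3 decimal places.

The zero-one rule: include beetle grubs iff E₂/h₂ > λE₁/(1+λh₁). Equality gives the switch point.
λE₁h₂ = E₂ + λE₂h₁ ⇒ λ = E₂/(E₁h₂ − E₂h₁) = 2.69/(46 − 32.28) = 0.196 per s.

0.196 per s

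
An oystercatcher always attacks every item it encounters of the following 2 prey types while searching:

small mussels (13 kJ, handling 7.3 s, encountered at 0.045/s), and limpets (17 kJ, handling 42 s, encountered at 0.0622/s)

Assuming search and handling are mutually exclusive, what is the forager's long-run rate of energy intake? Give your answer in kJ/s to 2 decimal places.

0.42 kJ/s

R = (0.045×13 + 0.0622×17) / (1 + 0.045×7.3 + 0.0622×42) = 1.642/3.941 = 0.4168 kJ/s.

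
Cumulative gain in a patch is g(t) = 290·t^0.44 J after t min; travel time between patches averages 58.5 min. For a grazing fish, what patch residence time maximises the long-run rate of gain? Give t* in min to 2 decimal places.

45.96 min

By the marginal value theorem, leave when the instantaneous gain rate g'(t) equals the habitat-wide average g(t)/(T + t).
g'(t) = 0.44·290·t^-0.56. Setting 0.44·290·t^-0.56 = 290·t^0.44/(58.5+t) gives 0.44(58.5+t) = t, so 0.56·t = 0.44×58.5.
t* = 0.44×58.5/0.56 = 45.96 min.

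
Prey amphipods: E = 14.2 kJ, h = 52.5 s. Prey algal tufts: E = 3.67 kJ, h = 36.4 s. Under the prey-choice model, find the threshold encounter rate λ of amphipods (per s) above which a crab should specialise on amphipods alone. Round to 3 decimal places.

0.011 per s

The zero-one rule: include algal tufts iff E₂/h₂ > λE₁/(1+λh₁). Equality gives the switch point.
λE₁h₂ = E₂ + λE₂h₁ ⇒ λ = E₂/(E₁h₂ − E₂h₁) = 3.67/(516.9 − 192.7) = 0.01132 per s.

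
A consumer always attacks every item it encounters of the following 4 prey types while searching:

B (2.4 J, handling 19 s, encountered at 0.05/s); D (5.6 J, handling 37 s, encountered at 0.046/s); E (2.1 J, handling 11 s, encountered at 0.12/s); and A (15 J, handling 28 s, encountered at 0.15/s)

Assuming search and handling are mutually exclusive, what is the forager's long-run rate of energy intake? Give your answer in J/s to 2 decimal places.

0.31 J/s

R = Σλ_iE_i / (1 + Σλ_ih_i)
Numerator: 0.05×2.4 + 0.046×5.6 + 0.12×2.1 + 0.15×15 = 2.88
Denominator: 1 + 0.05×19 + 0.046×37 + 0.12×11 + 0.15×28 = 9.172
R = 2.88/9.172 = 0.314 J/s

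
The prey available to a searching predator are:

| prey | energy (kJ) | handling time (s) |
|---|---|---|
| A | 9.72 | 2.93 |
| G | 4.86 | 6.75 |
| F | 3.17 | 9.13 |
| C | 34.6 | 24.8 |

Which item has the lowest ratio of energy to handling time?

Profitability E/h (kJ/s): A = 9.72/2.93 = 3.32, G = 4.86/6.75 = 0.72, F = 3.17/9.13 = 0.347, C = 34.6/24.8 = 1.4.
Ranked: A > C > G > F.

F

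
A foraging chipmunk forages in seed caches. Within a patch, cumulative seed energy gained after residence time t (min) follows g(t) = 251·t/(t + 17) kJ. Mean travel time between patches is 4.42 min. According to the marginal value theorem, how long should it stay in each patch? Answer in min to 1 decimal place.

Optimal t* satisfies g'(t*) = g(t*)/(T + t*).
g'(t) = 251·17/(t + 17)². Setting 251·17/(t+17)² = 251t/[(t+17)(4.42+t)] gives 17(4.42+t) = t(t+17), so t² = 17×4.42 = 75.14.
t* = √75.14 = 8.668 min.

8.7 min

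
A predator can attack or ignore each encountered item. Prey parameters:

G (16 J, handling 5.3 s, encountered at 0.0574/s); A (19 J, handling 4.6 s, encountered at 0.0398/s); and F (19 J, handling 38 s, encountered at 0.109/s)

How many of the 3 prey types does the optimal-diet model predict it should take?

2

Profitabilities (E/h, J/s): A 4.13, G 3.02, F 0.5. Add prey in this order while the next type's profitability exceeds the intake rate on those already taken.
Rate on top 1: 0.6392. G: 3.02 > 0.6392 → include.
Rate on top 2: 1.126. F: 0.5 < 1.126 → exclude; stop.
Optimal diet: A, G — 2 of 3 types.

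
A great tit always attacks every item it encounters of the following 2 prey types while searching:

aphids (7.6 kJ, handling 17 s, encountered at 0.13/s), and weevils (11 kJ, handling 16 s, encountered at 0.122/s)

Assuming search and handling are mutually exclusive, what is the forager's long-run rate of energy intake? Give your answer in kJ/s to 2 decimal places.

Energy encountered per unit search time: 0.13×7.6 + 0.122×11 = 2.33 kJ/s.
Handling time per unit search time: 0.13×17 + 0.122×16 = 4.162.
Rate = 2.33/(1 + 4.162) = 0.4514 kJ/s.

0.45 kJ/s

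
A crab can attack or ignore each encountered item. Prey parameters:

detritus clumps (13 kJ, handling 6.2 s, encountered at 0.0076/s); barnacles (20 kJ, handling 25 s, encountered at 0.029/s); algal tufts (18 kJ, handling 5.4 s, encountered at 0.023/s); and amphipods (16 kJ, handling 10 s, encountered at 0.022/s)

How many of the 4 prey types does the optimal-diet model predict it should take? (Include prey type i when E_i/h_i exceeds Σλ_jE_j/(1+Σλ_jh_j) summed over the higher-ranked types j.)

Profitabilities (E/h, kJ/s): algal tufts 3.33, detritus clumps 2.1, amphipods 1.6, barnacles 0.8. Add prey in this order while the next type's profitability exceeds the intake rate on those already taken.
Rate on top 1: 0.3683. detritus clumps: 2.1 > 0.3683 → include.
Rate on top 2: 0.4378. amphipods: 1.6 > 0.4378 → include.
Rate on top 3: 0.6216. barnacles: 0.8 > 0.6216 → include.
Optimal diet: algal tufts, detritus clumps, amphipods, barnacles — 4 of 4 types.

4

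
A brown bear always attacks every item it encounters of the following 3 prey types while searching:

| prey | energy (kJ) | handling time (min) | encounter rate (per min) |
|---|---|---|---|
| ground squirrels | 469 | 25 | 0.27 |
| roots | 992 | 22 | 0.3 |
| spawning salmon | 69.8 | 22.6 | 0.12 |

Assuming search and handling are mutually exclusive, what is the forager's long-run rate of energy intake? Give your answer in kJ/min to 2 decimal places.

25.35 kJ/min

Energy encountered per unit search time: 0.27×469 + 0.3×992 + 0.12×69.8 = 432.6 kJ/min.
Handling time per unit search time: 0.27×25 + 0.3×22 + 0.12×22.6 = 16.06.
Rate = 432.6/(1 + 16.06) = 25.35 kJ/min.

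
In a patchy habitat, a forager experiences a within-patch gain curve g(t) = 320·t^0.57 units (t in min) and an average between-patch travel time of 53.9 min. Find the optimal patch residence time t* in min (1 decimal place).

By the marginal value theorem, leave when the instantaneous gain rate g'(t) equals the habitat-wide average g(t)/(T + t).
g'(t) = 0.57·320·t^-0.43. Setting 0.57·320·t^-0.43 = 320·t^0.57/(53.9+t) gives 0.57(53.9+t) = t, so 0.43·t = 0.57×53.9.
t* = 0.57×53.9/0.43 = 71.45 min.

71.4 min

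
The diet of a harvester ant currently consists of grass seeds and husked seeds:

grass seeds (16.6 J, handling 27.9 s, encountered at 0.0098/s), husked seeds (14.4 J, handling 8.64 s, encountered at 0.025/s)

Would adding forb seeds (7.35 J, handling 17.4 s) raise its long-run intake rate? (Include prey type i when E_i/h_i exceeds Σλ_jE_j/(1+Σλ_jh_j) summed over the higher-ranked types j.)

Yes

On grass seeds and husked seeds alone, R = ΣλE/(1+Σλh) = 0.5227/1.489 = 0.3509 J/s.
forb seeds: E/h = 7.35/17.4 = 0.4224 J/s.
0.4224 > 0.3509, so adding forb seeds raises the average — include it.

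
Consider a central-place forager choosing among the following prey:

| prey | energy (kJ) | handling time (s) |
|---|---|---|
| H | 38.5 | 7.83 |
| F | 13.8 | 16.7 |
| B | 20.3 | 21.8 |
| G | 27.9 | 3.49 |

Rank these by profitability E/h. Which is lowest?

F

Profitability E/h (kJ/s): H = 38.5/7.83 = 4.92, F = 13.8/16.7 = 0.826, B = 20.3/21.8 = 0.931, G = 27.9/3.49 = 7.99.
Ranked: G > H > B > F.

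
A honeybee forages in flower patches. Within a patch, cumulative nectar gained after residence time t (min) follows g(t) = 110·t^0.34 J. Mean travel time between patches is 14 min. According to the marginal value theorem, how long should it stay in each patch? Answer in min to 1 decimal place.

7.2 min

By the marginal value theorem, leave when the instantaneous gain rate g'(t) equals the habitat-wide average g(t)/(T + t).
g'(t) = 0.34·110·t^-0.66. Setting 0.34·110·t^-0.66 = 110·t^0.34/(14+t) gives 0.34(14+t) = t, so 0.66·t = 0.34×14.
t* = 0.34×14/0.66 = 7.212 min.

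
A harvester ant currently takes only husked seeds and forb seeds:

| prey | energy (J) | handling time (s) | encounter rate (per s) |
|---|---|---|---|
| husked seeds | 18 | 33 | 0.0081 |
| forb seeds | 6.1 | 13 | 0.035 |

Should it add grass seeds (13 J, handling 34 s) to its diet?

Yes

Intake rate on the current diet: R = (0.0081×18 + 0.035×6.1) / (1 + 0.0081×33 + 0.035×13) = 0.3593/1.722 = 0.2086 J/s.
grass seeds: E/h = 13/34 = 0.3824 J/s.
Since 0.3824 > R, including grass seeds increases the long-run rate.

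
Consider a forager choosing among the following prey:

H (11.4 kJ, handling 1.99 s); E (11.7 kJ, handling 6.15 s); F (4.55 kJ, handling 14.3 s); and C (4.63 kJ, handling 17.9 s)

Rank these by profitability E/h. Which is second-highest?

Profitability E/h (kJ/s): H = 11.4/1.99 = 5.73, E = 11.7/6.15 = 1.9, F = 4.55/14.3 = 0.318, C = 4.63/17.9 = 0.259.
Ranked: H > E > F > C.

E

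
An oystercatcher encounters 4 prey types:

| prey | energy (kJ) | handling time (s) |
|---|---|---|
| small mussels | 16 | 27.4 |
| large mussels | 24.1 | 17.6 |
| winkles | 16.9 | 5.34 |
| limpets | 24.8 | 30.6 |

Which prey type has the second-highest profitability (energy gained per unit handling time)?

Profitability E/h (kJ/s): small mussels = 16/27.4 = 0.584, large mussels = 24.1/17.6 = 1.37, winkles = 16.9/5.34 = 3.16, limpets = 24.8/30.6 = 0.81.
Ranked: winkles > large mussels > limpets > small mussels.

large mussels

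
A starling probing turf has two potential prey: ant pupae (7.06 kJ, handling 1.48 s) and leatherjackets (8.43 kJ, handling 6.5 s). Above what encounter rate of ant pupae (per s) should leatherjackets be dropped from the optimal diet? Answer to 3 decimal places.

0.252 per s

The zero-one rule: include leatherjackets iff E₂/h₂ > λE₁/(1+λh₁). Equality gives the switch point.
λE₁h₂ = E₂ + λE₂h₁ ⇒ λ = E₂/(E₁h₂ − E₂h₁) = 8.43/(45.89 − 12.48) = 0.2523 per s.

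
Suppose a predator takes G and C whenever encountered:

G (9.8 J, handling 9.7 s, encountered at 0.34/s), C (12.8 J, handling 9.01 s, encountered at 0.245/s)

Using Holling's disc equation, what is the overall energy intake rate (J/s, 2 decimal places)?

0.99 J/s

R = Σλ_iE_i / (1 + Σλ_ih_i)
Numerator: 0.34×9.8 + 0.245×12.8 = 6.468
Denominator: 1 + 0.34×9.7 + 0.245×9.01 = 6.505
R = 6.468/6.505 = 0.9942 J/s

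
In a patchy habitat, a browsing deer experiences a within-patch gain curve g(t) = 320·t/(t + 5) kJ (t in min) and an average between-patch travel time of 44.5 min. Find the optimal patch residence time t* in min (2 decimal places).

14.92 min

Maximise g(t)/(T+t): set derivative to zero → g'(t)(T+t) = g(t).
g'(t) = 320·5/(t + 5)². Setting 320·5/(t+5)² = 320t/[(t+5)(44.5+t)] gives 5(44.5+t) = t(t+5), so t² = 5×44.5 = 222.5.
t* = √222.5 = 14.92 min.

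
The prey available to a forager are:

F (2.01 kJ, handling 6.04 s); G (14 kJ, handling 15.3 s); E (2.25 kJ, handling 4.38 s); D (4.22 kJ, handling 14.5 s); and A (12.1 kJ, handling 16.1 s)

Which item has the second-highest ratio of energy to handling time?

A

In descending order of E/h:
G: 14/15.3 = 0.915 kJ/s
A: 12.1/16.1 = 0.752 kJ/s
E: 2.25/4.38 = 0.514 kJ/s
F: 2.01/6.04 = 0.333 kJ/s
D: 4.22/14.5 = 0.291 kJ/s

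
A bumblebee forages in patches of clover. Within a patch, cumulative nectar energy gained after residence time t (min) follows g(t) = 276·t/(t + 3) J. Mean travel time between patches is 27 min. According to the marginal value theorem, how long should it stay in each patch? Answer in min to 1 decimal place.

Optimal t* satisfies g'(t*) = g(t*)/(T + t*).
g'(t) = 276·3/(t + 3)². Setting 276·3/(t+3)² = 276t/[(t+3)(27+t)] gives 3(27+t) = t(t+3), so t² = 3×27 = 81.
t* = √81 = 9 min.

9.0 min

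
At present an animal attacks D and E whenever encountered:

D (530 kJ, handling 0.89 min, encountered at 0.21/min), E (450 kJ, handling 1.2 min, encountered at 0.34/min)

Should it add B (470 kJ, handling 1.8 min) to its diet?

Yes

Intake rate on the current diet: R = (0.21×530 + 0.34×450) / (1 + 0.21×0.89 + 0.34×1.2) = 264.3/1.595 = 165.7 kJ/min.
B: E/h = 470/1.8 = 261.1 kJ/min.
261.1 > 165.7, so adding B raises the average — include it.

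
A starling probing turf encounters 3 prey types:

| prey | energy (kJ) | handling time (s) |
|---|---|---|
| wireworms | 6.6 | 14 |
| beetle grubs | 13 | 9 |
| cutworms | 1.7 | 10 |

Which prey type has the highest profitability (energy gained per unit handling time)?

beetle grubs

Profitability E/h (kJ/s): wireworms = 6.6/14 = 0.471, beetle grubs = 13/9 = 1.44, cutworms = 1.7/10 = 0.17.
Ranked: beetle grubs > wireworms > cutworms.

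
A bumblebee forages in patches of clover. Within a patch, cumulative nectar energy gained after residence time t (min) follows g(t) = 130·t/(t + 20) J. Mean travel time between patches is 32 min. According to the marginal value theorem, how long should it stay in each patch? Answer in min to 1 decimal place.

25.3 min

Optimal t* satisfies g'(t*) = g(t*)/(T + t*).
g'(t) = 130·20/(t + 20)². Setting 130·20/(t+20)² = 130t/[(t+20)(32+t)] gives 20(32+t) = t(t+20), so t² = 20×32 = 640.
t* = √640 = 25.3 min.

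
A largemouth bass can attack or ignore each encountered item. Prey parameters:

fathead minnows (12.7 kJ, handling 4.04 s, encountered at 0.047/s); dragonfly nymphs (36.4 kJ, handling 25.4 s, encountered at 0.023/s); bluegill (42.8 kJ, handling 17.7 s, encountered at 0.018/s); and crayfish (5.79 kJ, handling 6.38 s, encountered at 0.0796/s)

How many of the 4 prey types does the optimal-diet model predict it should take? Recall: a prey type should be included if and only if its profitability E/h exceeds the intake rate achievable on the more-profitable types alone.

3

Profitabilities (E/h, kJ/s): fathead minnows 3.14, bluegill 2.42, dragonfly nymphs 1.43, crayfish 0.908. Add prey in this order while the next type's profitability exceeds the intake rate on those already taken.
Rate on top 1: 0.5016. bluegill: 2.42 > 0.5016 → include.
Rate on top 2: 0.9064. dragonfly nymphs: 1.43 > 0.9064 → include.
Rate on top 3: 1.053. crayfish: 0.908 < 1.053 → exclude; stop.
Optimal diet: fathead minnows, bluegill, dragonfly nymphs — 3 of 4 types.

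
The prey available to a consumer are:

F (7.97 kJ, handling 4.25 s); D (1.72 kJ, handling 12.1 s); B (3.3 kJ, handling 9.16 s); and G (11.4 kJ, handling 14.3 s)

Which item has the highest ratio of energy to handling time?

Profitability E/h (kJ/s): F = 7.97/4.25 = 1.88, D = 1.72/12.1 = 0.142, B = 3.3/9.16 = 0.36, G = 11.4/14.3 = 0.797.
Ranked: F > G > B > D.

F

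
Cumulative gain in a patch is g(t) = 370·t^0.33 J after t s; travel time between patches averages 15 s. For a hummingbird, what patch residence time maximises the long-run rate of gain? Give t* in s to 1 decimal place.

7.4 s

Optimal t* satisfies g'(t*) = g(t*)/(T + t*).
g'(t) = 0.33·370·t^-0.67. Setting 0.33·370·t^-0.67 = 370·t^0.33/(15+t) gives 0.33(15+t) = t, so 0.67·t = 0.33×15.
t* = 0.33×15/0.67 = 7.388 s.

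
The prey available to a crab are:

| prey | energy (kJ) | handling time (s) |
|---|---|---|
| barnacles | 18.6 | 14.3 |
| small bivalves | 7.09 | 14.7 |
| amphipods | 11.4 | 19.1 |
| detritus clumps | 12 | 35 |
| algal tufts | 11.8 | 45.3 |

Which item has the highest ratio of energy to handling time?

barnacles

Profitability E/h (kJ/s): barnacles = 18.6/14.3 = 1.3, small bivalves = 7.09/14.7 = 0.482, amphipods = 11.4/19.1 = 0.597, detritus clumps = 12/35 = 0.343, algal tufts = 11.8/45.3 = 0.26.
Ranked: barnacles > amphipods > small bivalves > detritus clumps > algal tufts.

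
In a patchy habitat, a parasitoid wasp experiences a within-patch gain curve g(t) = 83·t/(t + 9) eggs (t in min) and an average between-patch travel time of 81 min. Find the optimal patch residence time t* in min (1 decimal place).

Optimal t* satisfies g'(t*) = g(t*)/(T + t*).
g'(t) = 83·9/(t + 9)². Setting 83·9/(t+9)² = 83t/[(t+9)(81+t)] gives 9(81+t) = t(t+9), so t² = 9×81 = 729.
t* = √729 = 27 min.

27.0 min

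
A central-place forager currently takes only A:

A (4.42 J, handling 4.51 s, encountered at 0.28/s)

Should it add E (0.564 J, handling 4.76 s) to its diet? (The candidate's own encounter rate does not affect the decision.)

No

Intake rate on the current diet: R = (0.28×4.42) / (1 + 0.28×4.51) = 1.238/2.263 = 0.5469 J/s.
E: E/h = 0.564/4.76 = 0.1185 J/s.
0.1185 < 0.5469, so adding E would lower the average — exclude it.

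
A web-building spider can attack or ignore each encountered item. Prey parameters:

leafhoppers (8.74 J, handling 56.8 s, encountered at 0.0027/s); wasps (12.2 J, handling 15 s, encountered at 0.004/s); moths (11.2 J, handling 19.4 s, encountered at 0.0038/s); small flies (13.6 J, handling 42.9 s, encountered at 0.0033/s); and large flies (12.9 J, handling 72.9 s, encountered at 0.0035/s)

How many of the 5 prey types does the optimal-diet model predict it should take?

Rank by E/h (J/s): wasps 0.813, moths 0.577, small flies 0.317, large flies 0.177, leafhoppers 0.154. Include each in turn until the next type's E/h falls below the running intake rate.
Rate on top 1: 0.04604. moths: 0.577 > 0.04604 → include.
Rate on top 2: 0.08058. small flies: 0.317 > 0.08058 → include.
Rate on top 3: 0.1068. large flies: 0.177 > 0.1068 → include.
Rate on top 4: 0.1185. leafhoppers: 0.154 > 0.1185 → include.
Optimal diet: wasps, moths, small flies, large flies, leafhoppers — 5 of 5 types.

5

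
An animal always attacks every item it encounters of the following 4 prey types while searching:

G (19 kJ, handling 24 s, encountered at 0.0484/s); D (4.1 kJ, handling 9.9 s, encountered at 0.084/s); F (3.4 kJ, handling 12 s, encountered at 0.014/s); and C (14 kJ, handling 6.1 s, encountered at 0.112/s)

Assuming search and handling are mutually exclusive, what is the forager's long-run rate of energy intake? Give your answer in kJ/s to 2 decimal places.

0.75 kJ/s

Energy encountered per unit search time: 0.0484×19 + 0.084×4.1 + 0.014×3.4 + 0.112×14 = 2.88 kJ/s.
Handling time per unit search time: 0.0484×24 + 0.084×9.9 + 0.014×12 + 0.112×6.1 = 2.844.
Rate = 2.88/(1 + 2.844) = 0.749 kJ/s.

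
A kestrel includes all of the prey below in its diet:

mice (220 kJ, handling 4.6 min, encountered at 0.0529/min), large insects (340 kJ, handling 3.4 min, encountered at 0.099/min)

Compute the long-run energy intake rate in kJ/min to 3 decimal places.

R = (0.0529×220 + 0.099×340) / (1 + 0.0529×4.6 + 0.099×3.4) = 45.3/1.58 = 28.67 kJ/min.

28.671 kJ/min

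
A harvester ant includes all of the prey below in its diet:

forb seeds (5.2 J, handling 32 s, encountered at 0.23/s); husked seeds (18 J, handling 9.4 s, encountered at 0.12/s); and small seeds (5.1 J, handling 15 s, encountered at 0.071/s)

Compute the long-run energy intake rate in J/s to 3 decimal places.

0.352 J/s

Energy encountered per unit search time: 0.23×5.2 + 0.12×18 + 0.071×5.1 = 3.718 J/s.
Handling time per unit search time: 0.23×32 + 0.12×9.4 + 0.071×15 = 9.553.
Rate = 3.718/(1 + 9.553) = 0.3523 J/s.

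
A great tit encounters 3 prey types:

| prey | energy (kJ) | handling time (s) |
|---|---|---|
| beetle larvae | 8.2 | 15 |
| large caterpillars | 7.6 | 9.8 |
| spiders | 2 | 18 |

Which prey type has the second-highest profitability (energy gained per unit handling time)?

beetle larvae

In descending order of E/h:
large caterpillars: 7.6/9.8 = 0.776 kJ/s
beetle larvae: 8.2/15 = 0.547 kJ/s
spiders: 2/18 = 0.111 kJ/s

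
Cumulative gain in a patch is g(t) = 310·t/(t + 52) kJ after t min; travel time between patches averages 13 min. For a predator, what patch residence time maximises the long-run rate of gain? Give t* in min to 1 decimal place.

Maximise g(t)/(T+t): set derivative to zero → g'(t)(T+t) = g(t).
g'(t) = 310·52/(t + 52)². Setting 310·52/(t+52)² = 310t/[(t+52)(13+t)] gives 52(13+t) = t(t+52), so t² = 52×13 = 676.
t* = √676 = 26 min.

26.0 min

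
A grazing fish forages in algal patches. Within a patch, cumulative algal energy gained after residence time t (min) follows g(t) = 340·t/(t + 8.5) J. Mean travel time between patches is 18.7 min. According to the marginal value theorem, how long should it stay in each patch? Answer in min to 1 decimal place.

12.6 min

Optimal t* satisfies g'(t*) = g(t*)/(T + t*).
g'(t) = 340·8.5/(t + 8.5)². Setting 340·8.5/(t+8.5)² = 340t/[(t+8.5)(18.7+t)] gives 8.5(18.7+t) = t(t+8.5), so t² = 8.5×18.7 = 158.9.
t* = √158.9 = 12.61 min.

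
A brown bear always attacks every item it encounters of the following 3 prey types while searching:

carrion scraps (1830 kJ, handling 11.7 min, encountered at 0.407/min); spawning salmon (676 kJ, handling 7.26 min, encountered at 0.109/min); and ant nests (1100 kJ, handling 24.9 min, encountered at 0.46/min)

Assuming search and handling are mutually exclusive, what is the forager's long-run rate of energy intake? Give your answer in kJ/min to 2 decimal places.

73.55 kJ/min

R = (0.407×1830 + 0.109×676 + 0.46×1100) / (1 + 0.407×11.7 + 0.109×7.26 + 0.46×24.9) = 1324/18.01 = 73.55 kJ/min.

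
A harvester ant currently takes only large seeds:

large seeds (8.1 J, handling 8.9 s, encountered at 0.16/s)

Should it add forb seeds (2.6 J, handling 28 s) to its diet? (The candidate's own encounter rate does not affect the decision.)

No

Current rate: (0.16×8.1)/(1 + 0.16×8.9) = 0.5347 J/s.
forb seeds: E/h = 2.6/28 = 0.09286 J/s.
Since 0.09286 < R, time spent handling forb seeds is better spent searching.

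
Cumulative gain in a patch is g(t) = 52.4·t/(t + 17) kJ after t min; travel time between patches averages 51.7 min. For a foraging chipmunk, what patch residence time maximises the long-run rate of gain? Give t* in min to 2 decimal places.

By the marginal value theorem, leave when the instantaneous gain rate g'(t) equals the habitat-wide average g(t)/(T + t).
g'(t) = 52.4·17/(t + 17)². Setting 52.4·17/(t+17)² = 52.4t/[(t+17)(51.7+t)] gives 17(51.7+t) = t(t+17), so t² = 17×51.7 = 878.9.
t* = √878.9 = 29.65 min.

29.65 min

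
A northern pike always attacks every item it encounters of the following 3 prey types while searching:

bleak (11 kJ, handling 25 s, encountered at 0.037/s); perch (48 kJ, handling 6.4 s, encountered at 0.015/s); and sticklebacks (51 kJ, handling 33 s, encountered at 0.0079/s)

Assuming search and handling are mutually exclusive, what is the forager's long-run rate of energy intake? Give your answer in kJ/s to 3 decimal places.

0.671 kJ/s

Energy encountered per unit search time: 0.037×11 + 0.015×48 + 0.0079×51 = 1.53 kJ/s.
Handling time per unit search time: 0.037×25 + 0.015×6.4 + 0.0079×33 = 1.282.
Rate = 1.53/(1 + 1.282) = 0.6705 kJ/s.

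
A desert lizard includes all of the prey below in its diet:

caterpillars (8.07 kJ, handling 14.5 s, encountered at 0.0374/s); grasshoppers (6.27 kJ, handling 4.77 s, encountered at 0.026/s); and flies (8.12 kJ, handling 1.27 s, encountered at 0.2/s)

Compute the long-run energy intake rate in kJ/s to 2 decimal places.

1.09 kJ/s

Energy encountered per unit search time: 0.0374×8.07 + 0.026×6.27 + 0.2×8.12 = 2.089 kJ/s.
Handling time per unit search time: 0.0374×14.5 + 0.026×4.77 + 0.2×1.27 = 0.9203.
Rate = 2.089/(1 + 0.9203) = 1.088 kJ/s.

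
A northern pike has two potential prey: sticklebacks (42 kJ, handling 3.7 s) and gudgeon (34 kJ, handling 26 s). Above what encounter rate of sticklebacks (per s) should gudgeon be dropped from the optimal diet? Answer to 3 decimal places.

At the threshold, the rate on sticklebacks alone equals the profitability of gudgeon: λ·42/(1 + λ·3.7) = 34/26 = 1.308.
Rearranging, λ(42 − 1.308×3.7) = 1.308, so λ = 1.308/37.16 = 0.03519 per s.

0.035 per s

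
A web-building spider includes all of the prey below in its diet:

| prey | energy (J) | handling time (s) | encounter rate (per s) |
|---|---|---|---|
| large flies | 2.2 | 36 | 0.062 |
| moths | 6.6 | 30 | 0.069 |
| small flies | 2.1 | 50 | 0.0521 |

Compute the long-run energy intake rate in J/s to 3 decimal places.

R = Σλ_iE_i / (1 + Σλ_ih_i)
Numerator: 0.062×2.2 + 0.069×6.6 + 0.0521×2.1 = 0.7012
Denominator: 1 + 0.062×36 + 0.069×30 + 0.0521×50 = 7.907
R = 0.7012/7.907 = 0.08868 J/s

0.089 J/s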